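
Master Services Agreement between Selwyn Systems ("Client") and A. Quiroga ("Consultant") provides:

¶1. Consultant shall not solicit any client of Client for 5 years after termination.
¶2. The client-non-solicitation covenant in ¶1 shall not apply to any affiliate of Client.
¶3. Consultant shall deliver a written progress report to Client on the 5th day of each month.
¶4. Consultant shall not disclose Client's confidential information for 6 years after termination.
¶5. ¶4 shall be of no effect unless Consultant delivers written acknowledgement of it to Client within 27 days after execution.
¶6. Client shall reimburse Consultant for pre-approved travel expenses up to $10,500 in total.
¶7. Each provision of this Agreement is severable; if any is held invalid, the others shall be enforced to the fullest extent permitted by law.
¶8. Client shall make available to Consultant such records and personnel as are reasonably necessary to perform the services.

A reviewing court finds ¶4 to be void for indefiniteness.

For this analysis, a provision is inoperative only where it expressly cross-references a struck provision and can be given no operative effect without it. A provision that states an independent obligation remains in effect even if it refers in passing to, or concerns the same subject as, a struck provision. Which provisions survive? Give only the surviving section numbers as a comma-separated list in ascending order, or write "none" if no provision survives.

1, 2, 3, 6, 7, 8

¶4 is struck. The only function of ¶5 is the acknowledgement condition for ¶4, so it cannot stand once ¶4 is removed. ¶7 is a severability clause and preserves every provision that can still be given independent effect. That leaves ¶1, ¶2, ¶3, ¶6, ¶7, and ¶8 in effect.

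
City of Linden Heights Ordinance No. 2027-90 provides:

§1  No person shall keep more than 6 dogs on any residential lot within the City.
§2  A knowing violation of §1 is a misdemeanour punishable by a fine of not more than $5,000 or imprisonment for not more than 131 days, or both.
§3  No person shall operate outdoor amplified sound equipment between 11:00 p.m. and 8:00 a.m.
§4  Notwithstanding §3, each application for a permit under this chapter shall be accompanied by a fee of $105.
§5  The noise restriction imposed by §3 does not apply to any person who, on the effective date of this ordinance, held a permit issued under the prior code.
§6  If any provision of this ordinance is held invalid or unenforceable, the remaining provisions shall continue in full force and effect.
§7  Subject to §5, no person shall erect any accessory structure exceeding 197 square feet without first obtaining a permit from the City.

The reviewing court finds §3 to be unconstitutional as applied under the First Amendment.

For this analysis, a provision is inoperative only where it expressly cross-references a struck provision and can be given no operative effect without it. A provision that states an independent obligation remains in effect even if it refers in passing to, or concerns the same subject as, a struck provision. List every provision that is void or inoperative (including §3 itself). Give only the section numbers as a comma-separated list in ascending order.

§3 is struck. §5 merely fixes the grandfather exemption from §3; with §3 gone it has nothing to operate on and falls away. §4 mentions §3 but its own obligation stands independently of §3, so §4 is not affected. §7 mentions §5 but its own obligation stands independently of §5, so §7 is not affected. §6 is a severability clause and preserves every provision that can still be given independent effect. That leaves §1, §2, §4, §6, and §7 in effect.

3, 5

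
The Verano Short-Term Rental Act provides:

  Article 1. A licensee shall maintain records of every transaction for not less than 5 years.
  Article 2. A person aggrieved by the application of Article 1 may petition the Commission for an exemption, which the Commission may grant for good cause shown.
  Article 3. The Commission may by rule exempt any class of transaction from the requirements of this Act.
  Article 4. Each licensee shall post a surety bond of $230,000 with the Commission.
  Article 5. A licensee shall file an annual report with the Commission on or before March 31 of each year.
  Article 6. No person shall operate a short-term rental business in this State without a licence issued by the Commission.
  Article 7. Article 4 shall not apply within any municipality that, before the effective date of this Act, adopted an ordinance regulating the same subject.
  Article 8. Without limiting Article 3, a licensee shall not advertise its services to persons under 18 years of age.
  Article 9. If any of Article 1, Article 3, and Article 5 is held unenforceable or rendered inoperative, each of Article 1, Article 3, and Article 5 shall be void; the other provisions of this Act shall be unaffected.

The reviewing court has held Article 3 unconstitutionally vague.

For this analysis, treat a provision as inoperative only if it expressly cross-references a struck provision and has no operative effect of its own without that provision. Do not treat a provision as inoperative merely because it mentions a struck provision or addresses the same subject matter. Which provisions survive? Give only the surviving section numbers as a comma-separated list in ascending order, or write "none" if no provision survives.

4, 6, 7, 8, 9

Article 3 is struck. Although Article 8 refers to Article 3, its operative terms do not depend on Article 3, so it remains in effect. No other provision's operative terms depend on Article 3. Article 9 declares Article 1, Article 3, and Article 5 mutually dependent; since one of them has fallen, all of them are of no effect. That brings down Article 1 and Article 5 as well. Article 2 in turn depends solely on a provision now struck and likewise falls. The remainder continues in force under Article 9. That leaves Article 4, Article 6, Article 7, Article 8, and Article 9 in effect.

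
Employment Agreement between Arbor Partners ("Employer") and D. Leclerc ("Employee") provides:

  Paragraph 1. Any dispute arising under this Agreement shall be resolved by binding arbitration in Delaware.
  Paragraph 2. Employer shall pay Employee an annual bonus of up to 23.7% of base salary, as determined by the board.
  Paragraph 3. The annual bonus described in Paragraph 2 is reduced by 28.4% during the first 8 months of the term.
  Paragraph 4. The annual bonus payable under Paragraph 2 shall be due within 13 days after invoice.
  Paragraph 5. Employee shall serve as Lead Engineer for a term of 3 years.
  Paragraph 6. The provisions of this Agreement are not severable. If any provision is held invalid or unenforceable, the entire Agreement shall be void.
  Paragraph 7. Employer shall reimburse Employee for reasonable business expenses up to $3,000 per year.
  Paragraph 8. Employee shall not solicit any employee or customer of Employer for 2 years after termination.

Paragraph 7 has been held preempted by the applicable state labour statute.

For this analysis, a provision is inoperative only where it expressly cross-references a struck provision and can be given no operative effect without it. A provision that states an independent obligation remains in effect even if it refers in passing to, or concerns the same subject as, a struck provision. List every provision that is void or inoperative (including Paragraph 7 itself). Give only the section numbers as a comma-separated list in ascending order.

1, 2, 3, 4, 5, 6, 7, 8

Paragraph 7 is struck. No other provision's operative terms depend on Paragraph 7. Paragraph 6 provides that the Agreement is not severable, so the invalidity of any one provision voids the entire Agreement. No provision of the Agreement survives.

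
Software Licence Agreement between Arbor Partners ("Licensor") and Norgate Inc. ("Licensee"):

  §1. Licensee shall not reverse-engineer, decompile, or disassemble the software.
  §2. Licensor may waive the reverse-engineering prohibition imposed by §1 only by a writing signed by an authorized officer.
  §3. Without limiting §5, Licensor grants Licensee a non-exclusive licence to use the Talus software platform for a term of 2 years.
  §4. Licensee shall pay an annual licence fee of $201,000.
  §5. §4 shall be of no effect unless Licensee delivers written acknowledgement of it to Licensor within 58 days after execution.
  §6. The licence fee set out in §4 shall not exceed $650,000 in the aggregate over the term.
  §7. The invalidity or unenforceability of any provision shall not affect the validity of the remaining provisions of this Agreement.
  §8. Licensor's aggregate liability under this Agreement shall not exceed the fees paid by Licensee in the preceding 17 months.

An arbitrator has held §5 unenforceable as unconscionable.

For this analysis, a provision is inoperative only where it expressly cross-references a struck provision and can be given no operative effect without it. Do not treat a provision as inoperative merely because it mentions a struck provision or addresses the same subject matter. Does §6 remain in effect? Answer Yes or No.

Yes

§5 is struck. Although §3 refers to §5, its operative terms do not depend on §5, so it remains in effect. Nothing else in the Agreement is defined by reference to §5. Under the severability clause in §7, the remaining provisions continue in force. That leaves §1, §2, §3, §4, §6, §7, and §8 in effect. §6 is among the surviving provisions, so the answer is yes.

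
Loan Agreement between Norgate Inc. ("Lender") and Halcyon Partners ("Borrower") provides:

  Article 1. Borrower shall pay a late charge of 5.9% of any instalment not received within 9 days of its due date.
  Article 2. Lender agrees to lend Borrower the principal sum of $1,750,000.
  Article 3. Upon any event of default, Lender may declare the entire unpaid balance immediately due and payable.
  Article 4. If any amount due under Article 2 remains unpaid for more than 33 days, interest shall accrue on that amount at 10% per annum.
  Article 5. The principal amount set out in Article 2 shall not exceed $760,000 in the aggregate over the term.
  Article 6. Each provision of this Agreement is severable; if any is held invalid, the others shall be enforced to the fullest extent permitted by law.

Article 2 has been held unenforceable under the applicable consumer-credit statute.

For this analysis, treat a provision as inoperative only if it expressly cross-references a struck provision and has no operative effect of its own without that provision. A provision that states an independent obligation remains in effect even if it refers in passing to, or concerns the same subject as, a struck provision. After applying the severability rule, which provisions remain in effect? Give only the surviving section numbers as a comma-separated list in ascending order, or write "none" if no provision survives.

1, 3, 6

Article 2 is struck. Article 4 does nothing except set the default interest on the principal amount by reference to Article 2; with Article 2 gone it has no independent effect and is inoperative. Article 5 operates only by reference to Article 2, so it falls with Article 2. Article 6 is a severability clause and preserves every provision that can still be given independent effect. Article 1, Article 3, and Article 6 remain in effect.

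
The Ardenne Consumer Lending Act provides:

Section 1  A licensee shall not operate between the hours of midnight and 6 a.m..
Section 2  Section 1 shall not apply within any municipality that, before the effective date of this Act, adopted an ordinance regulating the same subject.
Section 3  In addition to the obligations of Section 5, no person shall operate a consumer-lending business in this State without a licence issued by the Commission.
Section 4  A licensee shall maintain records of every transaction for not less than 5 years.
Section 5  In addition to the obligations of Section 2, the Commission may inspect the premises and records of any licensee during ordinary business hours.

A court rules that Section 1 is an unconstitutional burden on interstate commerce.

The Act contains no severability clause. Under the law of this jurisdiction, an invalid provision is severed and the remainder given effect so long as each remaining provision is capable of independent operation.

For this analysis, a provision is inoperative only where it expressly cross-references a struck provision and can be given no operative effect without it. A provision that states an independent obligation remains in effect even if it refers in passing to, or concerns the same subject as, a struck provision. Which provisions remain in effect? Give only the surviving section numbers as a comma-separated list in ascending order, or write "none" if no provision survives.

3, 4, 5

Section 1 is struck. Section 2 has no operative effect of its own apart from Section 1 and is therefore inoperative. Section 5 mentions Section 2 but its own obligation stands independently of Section 2, so Section 5 is not affected. With no severability clause, the stated default rule severs what cannot stand and enforces each remaining provision that can operate on its own. That leaves Section 3, Section 4, and Section 5 in effect.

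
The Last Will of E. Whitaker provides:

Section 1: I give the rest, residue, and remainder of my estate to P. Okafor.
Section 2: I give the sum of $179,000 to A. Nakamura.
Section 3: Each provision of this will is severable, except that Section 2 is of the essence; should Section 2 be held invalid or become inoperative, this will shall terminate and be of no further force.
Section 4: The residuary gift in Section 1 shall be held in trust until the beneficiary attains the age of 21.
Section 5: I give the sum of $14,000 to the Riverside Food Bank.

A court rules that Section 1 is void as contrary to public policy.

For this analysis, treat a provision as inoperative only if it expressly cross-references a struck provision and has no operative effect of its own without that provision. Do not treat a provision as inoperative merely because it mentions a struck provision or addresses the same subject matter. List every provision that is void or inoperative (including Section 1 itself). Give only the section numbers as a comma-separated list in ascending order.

Section 1 is struck. The only function of Section 4 is the trust for Section 1, so it cannot stand once Section 1 is removed. Section 3 makes Section 2 an essential term, but Section 2 is unaffected, so the severability proviso in Section 3 preserves the remaining provisions. That leaves Section 2, Section 3, and Section 5 in effect.

1, 4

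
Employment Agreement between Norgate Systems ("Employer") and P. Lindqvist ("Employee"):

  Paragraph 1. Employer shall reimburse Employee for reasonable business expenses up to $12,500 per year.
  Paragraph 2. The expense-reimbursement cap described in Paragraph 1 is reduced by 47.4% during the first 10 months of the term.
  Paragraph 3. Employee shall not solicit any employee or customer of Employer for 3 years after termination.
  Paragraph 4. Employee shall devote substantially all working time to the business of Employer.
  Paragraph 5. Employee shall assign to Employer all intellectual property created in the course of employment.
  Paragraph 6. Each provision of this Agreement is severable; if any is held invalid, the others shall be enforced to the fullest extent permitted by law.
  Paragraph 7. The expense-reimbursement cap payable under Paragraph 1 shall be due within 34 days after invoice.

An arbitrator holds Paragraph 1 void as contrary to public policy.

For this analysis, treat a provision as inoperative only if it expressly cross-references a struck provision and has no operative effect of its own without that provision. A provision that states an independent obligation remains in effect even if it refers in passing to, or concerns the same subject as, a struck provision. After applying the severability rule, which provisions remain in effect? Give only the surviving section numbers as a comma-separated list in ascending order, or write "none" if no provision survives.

3, 4, 5, 6

Paragraph 1 is struck. Paragraph 2 operates only by reference to Paragraph 1, so it falls with Paragraph 1. The whole of Paragraph 7 is the payment deadline for the expense-reimbursement cap, defined by reference to Paragraph 1, so Paragraph 7 cannot stand once Paragraph 1 is removed. Paragraph 6 is a severability clause and preserves every provision that can still be given independent effect. The provisions still in force are Paragraph 3, Paragraph 4, Paragraph 5, and Paragraph 6.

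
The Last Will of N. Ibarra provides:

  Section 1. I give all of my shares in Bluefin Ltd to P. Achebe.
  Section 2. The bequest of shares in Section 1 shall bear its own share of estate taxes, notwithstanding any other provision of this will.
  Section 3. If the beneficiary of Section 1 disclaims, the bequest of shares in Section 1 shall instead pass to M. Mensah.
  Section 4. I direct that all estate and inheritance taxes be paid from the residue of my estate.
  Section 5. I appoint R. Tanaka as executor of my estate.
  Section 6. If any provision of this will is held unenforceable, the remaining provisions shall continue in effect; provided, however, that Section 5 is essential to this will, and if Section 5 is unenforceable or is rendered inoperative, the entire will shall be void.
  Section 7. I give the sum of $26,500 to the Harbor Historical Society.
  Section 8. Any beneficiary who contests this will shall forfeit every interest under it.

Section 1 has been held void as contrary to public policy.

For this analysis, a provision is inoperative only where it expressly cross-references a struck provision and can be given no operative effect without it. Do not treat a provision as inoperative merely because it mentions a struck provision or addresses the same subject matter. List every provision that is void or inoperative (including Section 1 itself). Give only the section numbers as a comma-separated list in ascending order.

1, 2, 3

Section 1 is struck. Section 2 has no operative effect of its own apart from Section 1 and is therefore inoperative. The only function of Section 3 is the alternative disposition for Section 1, so it cannot stand once Section 1 is removed. Section 6 makes Section 5 an essential term, but Section 5 is unaffected, so the severability proviso in Section 6 preserves the remaining provisions. Section 4, Section 5, Section 6, Section 7, and Section 8 remain in effect.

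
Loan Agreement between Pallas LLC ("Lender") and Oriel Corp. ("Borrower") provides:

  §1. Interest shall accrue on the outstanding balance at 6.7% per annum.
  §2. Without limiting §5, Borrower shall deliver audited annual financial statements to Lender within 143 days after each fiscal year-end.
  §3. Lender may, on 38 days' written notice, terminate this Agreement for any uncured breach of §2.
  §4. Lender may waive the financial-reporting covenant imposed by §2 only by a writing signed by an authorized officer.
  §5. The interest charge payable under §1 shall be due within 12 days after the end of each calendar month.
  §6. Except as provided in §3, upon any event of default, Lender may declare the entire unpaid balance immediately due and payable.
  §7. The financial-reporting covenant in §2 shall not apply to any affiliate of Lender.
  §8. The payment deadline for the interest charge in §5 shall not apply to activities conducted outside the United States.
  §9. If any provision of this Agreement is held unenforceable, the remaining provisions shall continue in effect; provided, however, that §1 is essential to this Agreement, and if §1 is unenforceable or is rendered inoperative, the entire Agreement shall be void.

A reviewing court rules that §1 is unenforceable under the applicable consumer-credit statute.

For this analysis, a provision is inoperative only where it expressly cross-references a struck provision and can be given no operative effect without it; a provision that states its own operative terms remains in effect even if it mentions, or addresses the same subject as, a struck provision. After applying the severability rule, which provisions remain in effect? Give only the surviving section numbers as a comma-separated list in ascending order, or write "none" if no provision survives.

§1 is struck. The whole of §5 is the payment deadline for the interest charge, defined by reference to §1, so §5 cannot stand once §1 is removed. §8 has no operative effect of its own apart from §5 and is therefore inoperative. §9 makes §1 an essential term, and §1 is the provision held invalid; under §9, the entire Agreement is therefore void. No provision of the Agreement survives.

none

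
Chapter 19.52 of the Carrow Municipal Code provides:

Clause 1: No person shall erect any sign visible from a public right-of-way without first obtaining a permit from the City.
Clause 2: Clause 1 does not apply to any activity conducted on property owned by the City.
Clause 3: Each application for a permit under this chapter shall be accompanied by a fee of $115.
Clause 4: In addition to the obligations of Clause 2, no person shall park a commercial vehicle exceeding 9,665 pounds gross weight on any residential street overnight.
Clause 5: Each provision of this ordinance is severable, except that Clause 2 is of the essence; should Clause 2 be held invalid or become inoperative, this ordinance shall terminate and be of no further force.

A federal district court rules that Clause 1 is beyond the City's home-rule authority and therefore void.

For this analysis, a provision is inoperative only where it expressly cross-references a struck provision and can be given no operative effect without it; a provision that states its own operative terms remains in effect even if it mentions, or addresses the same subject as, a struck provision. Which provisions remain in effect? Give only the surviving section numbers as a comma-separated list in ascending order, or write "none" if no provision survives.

Clause 1 is struck. The only function of Clause 2 is the public-property exemption from Clause 1, so it cannot stand once Clause 1 is removed. Clause 5 makes Clause 2 an essential term, and Clause 2 has been rendered inoperative by the cascade; under Clause 5, the entire ordinance is therefore void. No provision of the ordinance survives.

none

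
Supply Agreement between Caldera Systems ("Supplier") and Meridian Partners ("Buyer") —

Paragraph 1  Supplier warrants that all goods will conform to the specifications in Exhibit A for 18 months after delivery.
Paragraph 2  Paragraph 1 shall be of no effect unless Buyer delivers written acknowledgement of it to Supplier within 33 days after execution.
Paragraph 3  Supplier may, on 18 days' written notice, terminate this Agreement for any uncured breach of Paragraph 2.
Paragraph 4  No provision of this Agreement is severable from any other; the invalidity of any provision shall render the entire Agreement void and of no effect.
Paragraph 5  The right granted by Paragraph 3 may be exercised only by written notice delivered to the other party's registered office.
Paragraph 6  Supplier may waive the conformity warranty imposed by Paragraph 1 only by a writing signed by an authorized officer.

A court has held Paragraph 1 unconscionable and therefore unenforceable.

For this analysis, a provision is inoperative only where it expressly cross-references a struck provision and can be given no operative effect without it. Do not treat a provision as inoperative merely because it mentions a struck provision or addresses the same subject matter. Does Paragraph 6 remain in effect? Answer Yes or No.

Paragraph 1 is struck. The only function of Paragraph 2 is the acknowledgement condition for Paragraph 1, so it cannot stand once Paragraph 1 is removed. Paragraph 6 has no operative effect of its own apart from Paragraph 1 and is therefore inoperative. Paragraph 3 merely fixes the termination right for breach of Paragraph 2; with Paragraph 2 gone it has nothing to operate on and falls away. The only function of Paragraph 5 is the notice requirement for Paragraph 3, so it cannot stand once Paragraph 3 is removed. Paragraph 4 provides that the Agreement is not severable, so the invalidity of any one provision voids the entire Agreement. No provision of the Agreement survives. Paragraph 6 is among the inoperative provisions, so the answer is no.

No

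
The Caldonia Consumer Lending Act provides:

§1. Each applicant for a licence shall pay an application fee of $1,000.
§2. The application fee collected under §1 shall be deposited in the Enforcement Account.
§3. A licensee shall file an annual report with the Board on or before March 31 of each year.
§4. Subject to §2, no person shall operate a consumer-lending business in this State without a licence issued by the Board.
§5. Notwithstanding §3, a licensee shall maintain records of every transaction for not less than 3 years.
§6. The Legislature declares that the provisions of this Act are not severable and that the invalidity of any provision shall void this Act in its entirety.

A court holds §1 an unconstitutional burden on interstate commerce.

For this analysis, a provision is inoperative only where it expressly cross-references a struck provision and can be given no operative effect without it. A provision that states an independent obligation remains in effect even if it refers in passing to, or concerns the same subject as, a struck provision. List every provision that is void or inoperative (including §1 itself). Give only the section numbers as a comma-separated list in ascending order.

1, 2, 3, 4, 5, 6

§1 is struck. §2 has no operative effect of its own apart from §1 and is therefore inoperative. §6 provides that the Act is not severable, so the invalidity of any one provision voids the entire Act. No provision of the Act survives.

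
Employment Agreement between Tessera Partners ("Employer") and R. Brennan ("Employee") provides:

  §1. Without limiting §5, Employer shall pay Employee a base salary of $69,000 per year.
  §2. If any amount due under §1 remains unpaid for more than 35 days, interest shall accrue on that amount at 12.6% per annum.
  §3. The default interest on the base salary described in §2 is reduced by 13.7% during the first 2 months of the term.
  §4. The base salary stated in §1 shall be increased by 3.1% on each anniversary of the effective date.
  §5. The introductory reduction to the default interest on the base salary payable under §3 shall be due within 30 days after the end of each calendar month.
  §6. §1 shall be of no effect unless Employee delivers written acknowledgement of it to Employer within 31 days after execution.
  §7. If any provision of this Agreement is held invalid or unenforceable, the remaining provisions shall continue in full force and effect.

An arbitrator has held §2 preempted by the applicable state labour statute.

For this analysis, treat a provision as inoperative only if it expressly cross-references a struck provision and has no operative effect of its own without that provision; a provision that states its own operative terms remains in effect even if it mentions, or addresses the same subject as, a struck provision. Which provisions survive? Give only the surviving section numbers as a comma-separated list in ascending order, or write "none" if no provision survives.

1, 4, 6, 7

§2 is struck. The whole of §3 is the introductory reduction to the default interest on the base salary, defined by reference to §2, so §3 cannot stand once §2 is removed. §5 operates only by reference to §3, so it falls with §3. §1 mentions §5 but its own obligation stands independently of §5, so §1 is not affected. §7 is a severability clause and preserves every provision that can still be given independent effect. The provisions still in force are §1, §4, §6, and §7.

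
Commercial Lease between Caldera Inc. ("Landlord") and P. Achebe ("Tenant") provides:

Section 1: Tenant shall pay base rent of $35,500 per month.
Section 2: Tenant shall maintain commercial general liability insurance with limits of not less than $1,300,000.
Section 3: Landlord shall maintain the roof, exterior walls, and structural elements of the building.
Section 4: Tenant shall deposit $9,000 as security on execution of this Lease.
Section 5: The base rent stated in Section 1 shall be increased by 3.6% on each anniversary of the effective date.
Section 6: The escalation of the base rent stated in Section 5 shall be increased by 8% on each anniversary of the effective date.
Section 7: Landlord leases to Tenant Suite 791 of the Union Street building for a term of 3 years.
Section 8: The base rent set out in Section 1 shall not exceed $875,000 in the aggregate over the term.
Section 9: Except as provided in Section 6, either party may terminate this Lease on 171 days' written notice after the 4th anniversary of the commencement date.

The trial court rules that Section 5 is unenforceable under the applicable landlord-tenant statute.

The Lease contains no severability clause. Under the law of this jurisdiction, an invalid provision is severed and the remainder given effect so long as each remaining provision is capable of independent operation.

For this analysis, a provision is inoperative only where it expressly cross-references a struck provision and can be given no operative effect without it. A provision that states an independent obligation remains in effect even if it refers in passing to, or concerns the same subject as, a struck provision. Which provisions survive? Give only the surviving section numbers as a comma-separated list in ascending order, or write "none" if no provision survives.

1, 2, 3, 4, 7, 8, 9

Section 5 is struck. Section 6 does nothing except set the escalation of the escalation of the base rent by reference to Section 5; with Section 5 gone it has no independent effect and is inoperative. Section 9 mentions Section 6 but its own obligation stands independently of Section 6, so Section 9 is not affected. Under the stated default rule, only provisions that cannot operate independently fall away; the rest are enforced. The provisions still in force are Section 1, Section 2, Section 3, Section 4, Section 7, Section 8, and Section 9.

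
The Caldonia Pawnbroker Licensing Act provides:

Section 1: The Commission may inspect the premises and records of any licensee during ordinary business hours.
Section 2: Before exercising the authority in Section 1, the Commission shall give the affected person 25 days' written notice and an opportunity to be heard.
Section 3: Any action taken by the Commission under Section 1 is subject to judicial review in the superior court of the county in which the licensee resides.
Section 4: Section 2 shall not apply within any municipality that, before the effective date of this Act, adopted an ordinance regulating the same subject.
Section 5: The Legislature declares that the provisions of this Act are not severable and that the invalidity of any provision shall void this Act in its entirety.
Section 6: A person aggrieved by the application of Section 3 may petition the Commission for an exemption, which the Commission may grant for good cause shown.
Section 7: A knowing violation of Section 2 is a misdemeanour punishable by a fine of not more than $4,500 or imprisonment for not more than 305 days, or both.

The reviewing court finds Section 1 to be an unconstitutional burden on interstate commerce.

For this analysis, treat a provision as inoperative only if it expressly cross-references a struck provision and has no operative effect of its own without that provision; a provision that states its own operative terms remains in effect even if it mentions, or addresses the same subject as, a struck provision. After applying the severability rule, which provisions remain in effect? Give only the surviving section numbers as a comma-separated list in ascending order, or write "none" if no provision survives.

Section 1 is struck. Section 2 operates only by reference to Section 1, so it falls with Section 1. Section 3 merely fixes the judicial-review right for Section 1; with Section 1 gone it has nothing to operate on and falls away. Section 4 merely fixes the local-preemption carve-out from Section 2; with Section 2 gone it has nothing to operate on and falls away. The only function of Section 6 is the exemption procedure for Section 3, so it cannot stand once Section 3 is removed. Section 7 has no operative effect of its own apart from Section 2 and is therefore inoperative. Section 5 provides that the Act is not severable, so the invalidity of any one provision voids the entire Act. No provision of the Act survives.

none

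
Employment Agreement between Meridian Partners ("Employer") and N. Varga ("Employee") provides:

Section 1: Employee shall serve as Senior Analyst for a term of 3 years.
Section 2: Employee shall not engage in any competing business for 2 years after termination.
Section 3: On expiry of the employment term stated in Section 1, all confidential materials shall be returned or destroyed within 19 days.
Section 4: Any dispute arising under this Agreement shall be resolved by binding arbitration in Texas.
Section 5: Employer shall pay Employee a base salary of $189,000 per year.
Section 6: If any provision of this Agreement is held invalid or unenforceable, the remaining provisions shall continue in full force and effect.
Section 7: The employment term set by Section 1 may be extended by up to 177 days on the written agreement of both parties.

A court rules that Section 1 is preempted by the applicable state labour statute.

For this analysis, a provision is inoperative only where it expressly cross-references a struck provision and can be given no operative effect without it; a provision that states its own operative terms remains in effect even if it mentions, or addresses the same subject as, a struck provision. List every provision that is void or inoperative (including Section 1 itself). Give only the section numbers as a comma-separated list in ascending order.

1, 3, 7

Section 1 is struck. Section 3 merely fixes the return obligation tied to Section 1; with Section 1 gone it has nothing to operate on and falls away. Section 7 does nothing except set the extension of the employment term by reference to Section 1; with Section 1 gone it has no independent effect and is inoperative. Under the severability clause in Section 6, the remaining provisions continue in force. That leaves Section 2, Section 4, Section 5, and Section 6 in effect.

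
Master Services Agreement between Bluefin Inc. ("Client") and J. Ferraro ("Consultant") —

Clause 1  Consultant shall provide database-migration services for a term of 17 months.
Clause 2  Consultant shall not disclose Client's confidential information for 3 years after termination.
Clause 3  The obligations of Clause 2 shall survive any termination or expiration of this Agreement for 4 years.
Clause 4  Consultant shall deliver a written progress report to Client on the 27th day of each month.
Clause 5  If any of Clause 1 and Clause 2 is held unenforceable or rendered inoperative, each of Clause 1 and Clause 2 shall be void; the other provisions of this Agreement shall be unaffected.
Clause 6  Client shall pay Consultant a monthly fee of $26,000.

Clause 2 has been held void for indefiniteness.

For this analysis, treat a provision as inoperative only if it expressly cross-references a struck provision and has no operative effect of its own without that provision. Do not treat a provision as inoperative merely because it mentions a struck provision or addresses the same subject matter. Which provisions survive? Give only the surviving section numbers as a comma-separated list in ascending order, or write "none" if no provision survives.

Clause 2 is struck. The only function of Clause 3 is the survival period for Clause 2, so it cannot stand once Clause 2 is removed. Clause 5 declares Clause 1 and Clause 2 mutually dependent; since one of them has fallen, all of them are of no effect. That brings down Clause 1 as well. The remainder continues in force under Clause 5. Clause 4, Clause 5, and Clause 6 remain in effect.

4, 5, 6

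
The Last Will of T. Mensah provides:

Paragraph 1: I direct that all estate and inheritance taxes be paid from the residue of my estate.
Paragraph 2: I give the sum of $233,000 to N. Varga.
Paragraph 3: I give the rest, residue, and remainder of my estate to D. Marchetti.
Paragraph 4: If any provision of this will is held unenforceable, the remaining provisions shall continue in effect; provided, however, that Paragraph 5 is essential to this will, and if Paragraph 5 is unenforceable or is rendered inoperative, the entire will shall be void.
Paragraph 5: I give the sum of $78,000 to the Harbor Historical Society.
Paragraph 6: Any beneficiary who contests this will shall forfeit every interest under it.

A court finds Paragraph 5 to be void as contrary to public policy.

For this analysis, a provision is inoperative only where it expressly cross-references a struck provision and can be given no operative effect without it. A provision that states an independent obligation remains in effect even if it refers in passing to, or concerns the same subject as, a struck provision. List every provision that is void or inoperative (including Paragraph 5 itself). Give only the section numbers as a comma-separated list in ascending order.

1, 2, 3, 4, 5, 6

Paragraph 5 is struck. Nothing else in the will is defined by reference to Paragraph 5. Paragraph 4 makes Paragraph 5 an essential term, and Paragraph 5 is the provision held invalid; under Paragraph 4, the entire will is therefore void. No provision of the will survives.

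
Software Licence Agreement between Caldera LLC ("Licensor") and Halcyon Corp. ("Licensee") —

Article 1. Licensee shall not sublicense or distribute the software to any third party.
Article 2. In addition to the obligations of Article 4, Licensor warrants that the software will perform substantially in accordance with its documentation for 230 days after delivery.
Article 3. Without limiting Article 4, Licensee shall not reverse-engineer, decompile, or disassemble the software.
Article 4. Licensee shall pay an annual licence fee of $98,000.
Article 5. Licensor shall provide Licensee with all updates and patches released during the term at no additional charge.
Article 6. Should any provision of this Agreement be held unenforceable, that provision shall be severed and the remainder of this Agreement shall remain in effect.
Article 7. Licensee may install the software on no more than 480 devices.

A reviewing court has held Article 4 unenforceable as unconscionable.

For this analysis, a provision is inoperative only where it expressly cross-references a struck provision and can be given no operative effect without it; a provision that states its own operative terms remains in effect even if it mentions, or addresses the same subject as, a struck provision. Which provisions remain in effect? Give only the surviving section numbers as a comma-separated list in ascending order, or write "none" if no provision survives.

Article 4 is struck. Article 2 mentions Article 4 but its own obligation stands independently of Article 4, so Article 2 is not affected. Although Article 3 refers to Article 4, its operative terms do not depend on Article 4, so it remains in effect. Nothing else in the Agreement is defined by reference to Article 4. Article 6 is a severability clause and preserves every provision that can still be given independent effect. That leaves Article 1, Article 2, Article 3, Article 5, Article 6, and Article 7 in effect.

1, 2, 3, 5, 6, 7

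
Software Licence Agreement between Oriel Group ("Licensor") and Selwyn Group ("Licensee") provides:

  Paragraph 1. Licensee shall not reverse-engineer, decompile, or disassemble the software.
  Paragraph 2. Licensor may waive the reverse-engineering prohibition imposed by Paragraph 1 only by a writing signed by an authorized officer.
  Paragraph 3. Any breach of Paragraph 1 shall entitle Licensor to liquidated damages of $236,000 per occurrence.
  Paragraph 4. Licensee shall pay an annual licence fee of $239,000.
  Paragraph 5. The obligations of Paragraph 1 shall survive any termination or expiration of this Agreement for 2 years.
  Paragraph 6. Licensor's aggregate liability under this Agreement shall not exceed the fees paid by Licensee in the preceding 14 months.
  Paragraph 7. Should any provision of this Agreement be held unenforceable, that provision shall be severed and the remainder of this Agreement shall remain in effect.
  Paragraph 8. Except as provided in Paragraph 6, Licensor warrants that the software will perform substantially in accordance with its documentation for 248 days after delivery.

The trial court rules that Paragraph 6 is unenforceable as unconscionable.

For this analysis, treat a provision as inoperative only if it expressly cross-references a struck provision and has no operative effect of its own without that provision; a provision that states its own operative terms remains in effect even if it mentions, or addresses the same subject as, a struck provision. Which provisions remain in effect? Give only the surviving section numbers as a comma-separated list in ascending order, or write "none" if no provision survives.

Paragraph 6 is struck. Paragraph 8 mentions Paragraph 6 but its own obligation stands independently of Paragraph 6, so Paragraph 8 is not affected. No other provision's operative terms depend on Paragraph 6. Paragraph 7 is a severability clause and preserves every provision that can still be given independent effect. The provisions still in force are Paragraph 1, Paragraph 2, Paragraph 3, Paragraph 4, Paragraph 5, Paragraph 7, and Paragraph 8.

1, 2, 3, 4, 5, 7, 8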